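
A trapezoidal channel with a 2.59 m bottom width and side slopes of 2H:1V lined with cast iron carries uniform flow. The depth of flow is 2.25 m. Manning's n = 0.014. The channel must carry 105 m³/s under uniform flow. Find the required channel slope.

With bottom width b = 2.59 m and side slope z = 2: A = (b + zy)y = (2.59 + 2×2.25)×2.25 = 15.95 m²; P = b + 2y√(1+z²) = 2.59 + 2×2.25×2.236 = 12.65 m.
Hydraulic radius R = A/P = 15.95/12.65 = 1.261 m.
From Manning's equation, S = [nQ / (1 A R^(2/3))]² = [0.014 × 105 / (1 × 15.95 × 1.261^(2/3))]² = 0.00623.

S = 0.00623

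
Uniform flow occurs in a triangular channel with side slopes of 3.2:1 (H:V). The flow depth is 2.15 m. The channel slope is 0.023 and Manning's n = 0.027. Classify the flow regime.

For a triangular section with side slope z = 3.2: A = zy² = 3.2×2.15² = 14.79 m²; P = 2y√(1+z²) = 2×2.15×3.353 = 14.42 m.
Hydraulic radius R = A/P = 14.79/14.42 = 1.026 m.
V = (1/n) R^(2/3) √S = (1/0.027) × 1.026^(2/3) × √0.023 = 5.714 m/s. Hydraulic depth D_h = A/T = 14.79/13.76 = 1.075 m.
Froude number Fr = V/√(g·D_h) = 5.714/√(9.81×1.075) = 1.76, which is greater than 1, so the flow is supercritical.

supercritical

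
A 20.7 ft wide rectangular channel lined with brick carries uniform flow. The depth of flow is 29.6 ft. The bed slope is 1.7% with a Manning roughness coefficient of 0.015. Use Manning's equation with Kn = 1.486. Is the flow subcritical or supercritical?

Flow area A = b·y = 20.7 × 29.6 = 612.7 ft². Wetted perimeter P = b + 2y = 20.7 + 2×29.6 = 79.9 ft.
Hydraulic radius R = A/P = 612.7/79.9 = 7.669 ft.
V = (1.486/n) R^(2/3) √S = (1.486/0.015) × 7.669^(2/3) × √0.017 = 50.23 ft/s. Hydraulic depth D_h = A/T = 612.7/20.7 = 29.6 ft.
Froude number Fr = V/√(g·D_h) = 50.23/√(32.2×29.6) = 1.63, which is greater than 1, so the flow is supercritical.

supercritical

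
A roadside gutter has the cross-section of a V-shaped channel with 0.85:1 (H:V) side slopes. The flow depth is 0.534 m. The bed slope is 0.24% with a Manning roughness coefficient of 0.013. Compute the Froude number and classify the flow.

subcritical

For a triangular section with side slope z = 0.85: A = zy² = 0.85×0.534² = 0.2424 m²; P = 2y√(1+z²) = 2×0.534×1.312 = 1.402 m.
Hydraulic radius R = A/P = 0.2424/1.402 = 0.1729 m.
V = (1/n) R^(2/3) √S = (1/0.013) × 0.1729^(2/3) × √0.0024 = 1.17 m/s. Hydraulic depth D_h = A/T = 0.2424/0.9078 = 0.267 m.
Froude number Fr = V/√(g·D_h) = 1.17/√(9.81×0.267) = 0.723, which is less than 1, so the flow is subcritical.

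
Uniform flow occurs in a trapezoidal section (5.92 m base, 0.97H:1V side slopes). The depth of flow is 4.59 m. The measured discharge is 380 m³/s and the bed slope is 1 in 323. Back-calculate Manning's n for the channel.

With bottom width b = 5.92 m and side slope z = 0.97: A = (b + zy)y = (5.92 + 0.97×4.59)×4.59 = 47.61 m²; P = b + 2y√(1+z²) = 5.92 + 2×4.59×1.393 = 18.71 m.
Hydraulic radius R = A/P = 47.61/18.71 = 2.545 m.
Rearranging Manning's equation: n = (1/Q) A R^(2/3) S^(1/2) = (1/380) × 47.61 × 2.545^(2/3) × √0.003096 = 0.013.

n = 0.013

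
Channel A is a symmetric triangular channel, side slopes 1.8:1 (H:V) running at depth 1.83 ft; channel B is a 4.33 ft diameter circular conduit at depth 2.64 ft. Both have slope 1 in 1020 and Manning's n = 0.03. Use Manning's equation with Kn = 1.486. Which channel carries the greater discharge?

Channel A: For a triangular section with side slope z = 1.8: A = zy² = 1.8×1.83² = 6.028 ft²; P = 2y√(1+z²) = 2×1.83×2.059 = 7.536 ft. Hydraulic radius R = A/P = 6.028/7.536 = 0.7999 ft. Q_A = (1.486/0.03)·6.028·0.7999^(2/3)·√0.0009804 = 8.056 ft³/s.
Channel B: For a circular section of diameter D = 4.33 ft at depth y = 2.64 ft, the central angle is θ = 2 arccos(1 − 2y/D) = 3.584 rad. Then A = (D²/8)(θ − sin θ) = 9.403 ft² and P = Dθ/2 = 7.759 ft. Hydraulic radius R = A/P = 9.403/7.759 = 1.212 ft. Q_B = (1.486/0.03)·9.403·1.212^(2/3)·√0.0009804 = 16.58 ft³/s.
Q_A = 8.056 ft³/s vs Q_B = 16.58 ft³/s, so channel B carries more.

channel B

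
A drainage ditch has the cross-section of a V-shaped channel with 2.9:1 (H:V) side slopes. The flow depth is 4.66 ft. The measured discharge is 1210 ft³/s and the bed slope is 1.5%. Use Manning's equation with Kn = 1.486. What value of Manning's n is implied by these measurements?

n = 0.016

For a triangular section with side slope z = 2.9: A = zy² = 2.9×4.66² = 62.98 ft²; P = 2y√(1+z²) = 2×4.66×3.068 = 28.59 ft.
Hydraulic radius R = A/P = 62.98/28.59 = 2.203 ft.
Rearranging Manning's equation: n = (1.486/Q) A R^(2/3) S^(1/2) = (1.486/1210) × 62.98 × 2.203^(2/3) × √0.015 = 0.016.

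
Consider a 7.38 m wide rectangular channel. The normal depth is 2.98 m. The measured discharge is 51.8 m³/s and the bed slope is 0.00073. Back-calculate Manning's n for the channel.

n = 0.016

Flow area A = b·y = 7.38 × 2.98 = 21.99 m². Wetted perimeter P = b + 2y = 7.38 + 2×2.98 = 13.34 m.
Hydraulic radius R = A/P = 21.99/13.34 = 1.649 m.
Rearranging Manning's equation: n = (1/Q) A R^(2/3) S^(1/2) = (1/51.8) × 21.99 × 1.649^(2/3) × √0.00073 = 0.016.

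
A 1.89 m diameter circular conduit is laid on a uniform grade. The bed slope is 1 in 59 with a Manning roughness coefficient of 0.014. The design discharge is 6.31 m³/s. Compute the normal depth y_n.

y_n = 0.83 m

Manning's equation rearranged: A R^(2/3) = nQ / (1·√S) = 0.014 × 6.31 / (√0.01695) = 0.6786.
Trying y = 0.591 m: A R^(2/3) = 0.3611 — low.
Trying y = 0.997 m: A R^(2/3) = 0.931 — high.
Trying y = 0.83 m: A R^(2/3) = 0.6789 — matches.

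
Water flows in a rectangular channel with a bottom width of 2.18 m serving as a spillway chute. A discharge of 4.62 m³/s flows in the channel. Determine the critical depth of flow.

For a rectangular channel, critical depth y_c = (q²/g)^(1/3) where q = Q/b = 4.62/2.18 = 2.119 m²/s.
So y_c = (2.119²/9.81)^(1/3) = 0.771 m.

y_c = 0.771 m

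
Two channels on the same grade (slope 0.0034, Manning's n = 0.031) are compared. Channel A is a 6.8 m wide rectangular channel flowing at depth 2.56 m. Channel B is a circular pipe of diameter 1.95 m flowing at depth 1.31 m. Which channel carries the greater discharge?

channel A

Channel A: Flow area A = b·y = 6.8 × 2.56 = 17.41 m². Wetted perimeter P = b + 2y = 6.8 + 2×2.56 = 11.92 m. Hydraulic radius R = A/P = 17.41/11.92 = 1.46 m. Q_A = (1/0.031)·17.41·1.46^(2/3)·√0.0034 = 42.15 m³/s.
Channel B: For a circular section of diameter D = 1.95 m at depth y = 1.31 m, the central angle is θ = 2 arccos(1 − 2y/D) = 3.843 rad. Then A = (D²/8)(θ − sin θ) = 2.133 m² and P = Dθ/2 = 3.747 m. Hydraulic radius R = A/P = 2.133/3.747 = 0.5694 m. Q_B = (1/0.031)·2.133·0.5694^(2/3)·√0.0034 = 2.757 m³/s.
Q_A = 42.15 m³/s vs Q_B = 2.757 m³/s, so channel A carries more.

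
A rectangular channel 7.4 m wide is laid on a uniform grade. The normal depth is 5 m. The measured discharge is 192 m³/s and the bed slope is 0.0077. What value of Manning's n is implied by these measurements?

n = 0.028

Flow area A = b·y = 7.4 × 5 = 37 m². Wetted perimeter P = b + 2y = 7.4 + 2×5 = 17.4 m.
Hydraulic radius R = A/P = 37/17.4 = 2.126 m.
Rearranging Manning's equation: n = (1/Q) A R^(2/3) S^(1/2) = (1/192) × 37 × 2.126^(2/3) × √0.0077 = 0.028.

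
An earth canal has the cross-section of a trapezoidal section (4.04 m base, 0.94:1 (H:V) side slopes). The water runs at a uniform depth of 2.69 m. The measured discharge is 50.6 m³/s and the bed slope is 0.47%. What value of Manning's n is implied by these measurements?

With bottom width b = 4.04 m and side slope z = 0.94: A = (b + zy)y = (4.04 + 0.94×2.69)×2.69 = 17.67 m²; P = b + 2y√(1+z²) = 4.04 + 2×2.69×1.372 = 11.42 m.
Hydraulic radius R = A/P = 17.67/11.42 = 1.547 m.
Rearranging Manning's equation: n = (1/Q) A R^(2/3) S^(1/2) = (1/50.6) × 17.67 × 1.547^(2/3) × √0.0047 = 0.032.

n = 0.032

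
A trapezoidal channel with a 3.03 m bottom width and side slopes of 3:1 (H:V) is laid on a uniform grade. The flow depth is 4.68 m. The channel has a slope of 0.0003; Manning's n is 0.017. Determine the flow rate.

Q = 148 m³/s

With bottom width b = 3.03 m and side slope z = 3: A = (b + zy)y = (3.03 + 3×4.68)×4.68 = 79.89 m²; P = b + 2y√(1+z²) = 3.03 + 2×4.68×3.162 = 32.63 m.
Hydraulic radius R = A/P = 79.89/32.63 = 2.448 m.
Manning's equation: Q = (1/n) A R^(2/3) S^(1/2) = (1/0.017) × 79.89 × 2.448^(2/3) × 0.0003^(1/2) = 148 m³/s.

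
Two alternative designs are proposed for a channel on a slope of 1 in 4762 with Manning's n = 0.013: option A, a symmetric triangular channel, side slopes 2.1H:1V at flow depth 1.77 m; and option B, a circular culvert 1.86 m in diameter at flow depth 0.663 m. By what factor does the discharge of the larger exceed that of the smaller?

Channel A: For a triangular section with side slope z = 2.1: A = zy² = 2.1×1.77² = 6.579 m²; P = 2y√(1+z²) = 2×1.77×2.326 = 8.234 m. Hydraulic radius R = A/P = 6.579/8.234 = 0.799 m. Q_A = (1/0.013)·6.579·0.799^(2/3)·√0.00021 = 6.315 m³/s.
Channel B: For a circular section of diameter D = 1.86 m at depth y = 0.663 m, the central angle is θ = 2 arccos(1 − 2y/D) = 2.559 rad. Then A = (D²/8)(θ − sin θ) = 0.8689 m² and P = Dθ/2 = 2.38 m. Hydraulic radius R = A/P = 0.8689/2.38 = 0.3651 m. Q_B = (1/0.013)·0.8689·0.3651^(2/3)·√0.00021 = 0.4947 m³/s.
The larger discharge is 6.315 m³/s and the smaller is 0.4947 m³/s; the ratio is 12.8.

12.8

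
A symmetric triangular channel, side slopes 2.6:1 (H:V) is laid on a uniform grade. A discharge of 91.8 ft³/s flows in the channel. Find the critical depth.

y_c = 2.39 ft

At critical depth, Q² T / (g A³) = 1, i.e. A³/T = Q²/g = 91.8²/32.2 = 261.7.
At y = 1.83 ft: A³/T = 69.37 — short.
At y = 2.66 ft: A³/T = 450.1 — over.
At y = 2.39 ft: A³/T = 263.6 — ≈ 261.7.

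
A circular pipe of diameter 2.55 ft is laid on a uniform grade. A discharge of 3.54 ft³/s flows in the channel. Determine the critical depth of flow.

y_c = 0.614 ft

At critical depth, Q² T / (g A³) = 1, i.e. A³/T = Q²/g = 3.54²/32.2 = 0.3892.
Try y = 0.741 ft: A³/T = 0.809 — over.
Try y = 0.422 ft: A³/T = 0.08961 — short.
Try y = 0.614 ft: A³/T = 0.3893 — close enough.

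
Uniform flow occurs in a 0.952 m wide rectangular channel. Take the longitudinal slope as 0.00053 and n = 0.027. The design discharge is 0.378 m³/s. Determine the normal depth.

Manning's equation rearranged: A R^(2/3) = nQ / (1·√S) = 0.027 × 0.378 / (√0.00053) = 0.4433.
Trying y = 0.764 m: A R^(2/3) = 0.3211 — low.
Trying y = 1.12 m: A R^(2/3) = 0.5133 — high.
Trying y = 0.992 m: A R^(2/3) = 0.4433 — matches.

y_n = 0.992 m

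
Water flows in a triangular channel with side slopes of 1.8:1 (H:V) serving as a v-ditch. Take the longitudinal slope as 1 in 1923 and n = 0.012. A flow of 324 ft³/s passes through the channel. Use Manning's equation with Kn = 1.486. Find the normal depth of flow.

Manning's equation rearranged: A R^(2/3) = nQ / (1.486·√S) = 0.012 × 324 / (1.486 × √0.00052) = 114.7.
Trying y = 4.9 ft: A R^(2/3) = 71.81 — low.
Trying y = 6.36 ft: A R^(2/3) = 143.9 — high.
Trying y = 5.84 ft: A R^(2/3) = 114.7 — ≈ 114.7.

y_n = 5.84 ft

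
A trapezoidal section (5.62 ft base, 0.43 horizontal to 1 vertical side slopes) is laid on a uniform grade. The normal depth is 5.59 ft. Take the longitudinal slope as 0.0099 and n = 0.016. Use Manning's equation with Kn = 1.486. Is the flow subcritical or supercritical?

supercritical

With bottom width b = 5.62 ft and side slope z = 0.43: A = (b + zy)y = (5.62 + 0.43×5.59)×5.59 = 44.85 ft²; P = b + 2y√(1+z²) = 5.62 + 2×5.59×1.089 = 17.79 ft.
Hydraulic radius R = A/P = 44.85/17.79 = 2.521 ft.
V = (1.486/n) R^(2/3) √S = (1.486/0.016) × 2.521^(2/3) × √0.0099 = 17.12 ft/s. Hydraulic depth D_h = A/T = 44.85/10.43 = 4.301 ft.
Froude number Fr = V/√(g·D_h) = 17.12/√(32.2×4.301) = 1.45, which is greater than 1, so the flow is supercritical.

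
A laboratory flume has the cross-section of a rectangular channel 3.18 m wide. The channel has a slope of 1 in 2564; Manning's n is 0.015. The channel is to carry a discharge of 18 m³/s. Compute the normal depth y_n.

y_n = 3.95 m

Manning's equation rearranged: A R^(2/3) = nQ / (1·√S) = 0.015 × 18 / (√0.00039) = 13.67.
Try y = 3.16 m: A R^(2/3) = 10.43 — too small.
Try y = 3.95 m: A R^(2/3) = 13.66 — close enough.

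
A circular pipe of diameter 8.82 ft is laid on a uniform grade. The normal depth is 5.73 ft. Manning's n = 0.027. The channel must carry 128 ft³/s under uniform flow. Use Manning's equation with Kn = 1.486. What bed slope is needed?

S = 0.000884

For a circular section of diameter D = 8.82 ft at depth y = 5.73 ft, the central angle is θ = 2 arccos(1 − 2y/D) = 3.75 rad. Then A = (D²/8)(θ − sin θ) = 42.02 ft² and P = Dθ/2 = 16.54 ft.
Hydraulic radius R = A/P = 42.02/16.54 = 2.541 ft.
From Manning's equation, S = [nQ / (1.486 A R^(2/3))]² = [0.027 × 128 / (1.486 × 42.02 × 2.541^(2/3))]² = 0.000884.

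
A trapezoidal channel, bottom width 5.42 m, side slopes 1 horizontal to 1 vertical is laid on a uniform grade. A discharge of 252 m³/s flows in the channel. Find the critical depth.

At critical depth, Q² T / (g A³) = 1, i.e. A³/T = Q²/g = 252²/9.81 = 6473.
At y = 3.3 m: A³/T = 1982 — short.
At y = 5.44 m: A³/T = 12650 — over.
At y = 4.56 m: A³/T = 6482 — matches.

y_c = 4.56 m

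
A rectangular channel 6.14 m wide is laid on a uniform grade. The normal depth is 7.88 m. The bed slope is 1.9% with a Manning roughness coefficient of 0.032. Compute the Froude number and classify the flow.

Flow area A = b·y = 6.14 × 7.88 = 48.38 m². Wetted perimeter P = b + 2y = 6.14 + 2×7.88 = 21.9 m.
Hydraulic radius R = A/P = 48.38/21.9 = 2.209 m.
V = (1/n) R^(2/3) √S = (1/0.032) × 2.209^(2/3) × √0.019 = 7.307 m/s. Hydraulic depth D_h = A/T = 48.38/6.14 = 7.88 m.
Froude number Fr = V/√(g·D_h) = 7.307/√(9.81×7.88) = 0.831, which is less than 1, so the flow is subcritical.

subcritical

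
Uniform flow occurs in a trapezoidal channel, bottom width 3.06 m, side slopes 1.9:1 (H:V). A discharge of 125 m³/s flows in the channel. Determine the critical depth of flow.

At critical depth, Q² T / (g A³) = 1, i.e. A³/T = Q²/g = 125²/9.81 = 1593.
Trying y = 3.64 m: A³/T = 2835 — high.
Trying y = 3.18 m: A³/T = 1601 — matches.

y_c = 3.18 m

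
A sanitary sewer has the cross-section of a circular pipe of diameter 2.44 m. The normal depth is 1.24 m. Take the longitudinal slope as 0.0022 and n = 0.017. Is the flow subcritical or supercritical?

For a circular section of diameter D = 2.44 m at depth y = 1.24 m, the central angle is θ = 2 arccos(1 − 2y/D) = 3.174 rad. Then A = (D²/8)(θ − sin θ) = 2.387 m² and P = Dθ/2 = 3.873 m.
Hydraulic radius R = A/P = 2.387/3.873 = 0.6163 m.
V = (1/n) R^(2/3) √S = (1/0.017) × 0.6163^(2/3) × √0.0022 = 1.998 m/s. Hydraulic depth D_h = A/T = 2.387/2.44 = 0.9783 m.
Froude number Fr = V/√(g·D_h) = 1.998/√(9.81×0.9783) = 0.645, which is less than 1, so the flow is subcritical.

subcritical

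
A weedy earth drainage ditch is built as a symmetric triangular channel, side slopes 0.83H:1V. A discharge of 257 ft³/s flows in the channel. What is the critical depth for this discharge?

At critical depth, Q² T / (g A³) = 1, i.e. A³/T = Q²/g = 257²/32.2 = 2051.
Try y = 6.72 ft: A³/T = 4720 — over.
Try y = 4.22 ft: A³/T = 461 — short.
Try y = 5.69 ft: A³/T = 2054 — matches.

y_c = 5.69 ft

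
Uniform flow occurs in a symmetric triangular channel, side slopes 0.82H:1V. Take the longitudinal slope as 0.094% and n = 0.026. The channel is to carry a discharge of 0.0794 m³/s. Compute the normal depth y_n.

Manning's equation rearranged: A R^(2/3) = nQ / (1·√S) = 0.026 × 0.0794 / (√0.00094) = 0.06733.
Trying y = 0.438 m: A R^(2/3) = 0.04218 — too small.
Trying y = 0.565 m: A R^(2/3) = 0.08318 — too large.
Trying y = 0.522 m: A R^(2/3) = 0.06735 — ≈ 0.06733.

y_n = 0.522 m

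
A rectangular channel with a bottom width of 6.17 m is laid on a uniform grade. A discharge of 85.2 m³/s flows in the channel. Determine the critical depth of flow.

y_c = 2.69 m

For a rectangular channel, critical depth y_c = (q²/g)^(1/3) where q = Q/b = 85.2/6.17 = 13.81 m²/s.
So y_c = (13.81²/9.81)^(1/3) = 2.69 m.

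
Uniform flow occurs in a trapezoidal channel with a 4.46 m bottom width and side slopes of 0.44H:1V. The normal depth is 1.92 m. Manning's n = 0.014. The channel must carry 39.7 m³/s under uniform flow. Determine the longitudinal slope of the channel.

S = 0.0024

With bottom width b = 4.46 m and side slope z = 0.44: A = (b + zy)y = (4.46 + 0.44×1.92)×1.92 = 10.19 m²; P = b + 2y√(1+z²) = 4.46 + 2×1.92×1.093 = 8.655 m.
Hydraulic radius R = A/P = 10.19/8.655 = 1.177 m.
From Manning's equation, S = [nQ / (1 A R^(2/3))]² = [0.014 × 39.7 / (1 × 10.19 × 1.177^(2/3))]² = 0.0024.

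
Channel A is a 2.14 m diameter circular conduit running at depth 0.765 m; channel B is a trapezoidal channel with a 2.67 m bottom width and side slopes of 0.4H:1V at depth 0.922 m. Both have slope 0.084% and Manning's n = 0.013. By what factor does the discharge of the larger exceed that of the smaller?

Channel A: For a circular section of diameter D = 2.14 m at depth y = 0.765 m, the central angle is θ = 2 arccos(1 − 2y/D) = 2.563 rad. Then A = (D²/8)(θ − sin θ) = 1.155 m² and P = Dθ/2 = 2.743 m. Hydraulic radius R = A/P = 1.155/2.743 = 0.421 m. Q_A = (1/0.013)·1.155·0.421^(2/3)·√0.00084 = 1.446 m³/s.
Channel B: With bottom width b = 2.67 m and side slope z = 0.4: A = (b + zy)y = (2.67 + 0.4×0.922)×0.922 = 2.802 m²; P = b + 2y√(1+z²) = 2.67 + 2×0.922×1.077 = 4.656 m. Hydraulic radius R = A/P = 2.802/4.656 = 0.6017 m. Q_B = (1/0.013)·2.802·0.6017^(2/3)·√0.00084 = 4.452 m³/s.
The larger discharge is 4.452 m³/s and the smaller is 1.446 m³/s; the ratio is 3.08.

3.08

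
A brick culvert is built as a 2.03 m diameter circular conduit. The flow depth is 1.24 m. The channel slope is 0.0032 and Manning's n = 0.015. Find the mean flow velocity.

V = 2.59 m/s

For a circular section of diameter D = 2.03 m at depth y = 1.24 m, the central angle is θ = 2 arccos(1 − 2y/D) = 3.589 rad. Then A = (D²/8)(θ − sin θ) = 2.071 m² and P = Dθ/2 = 3.642 m.
Hydraulic radius R = A/P = 2.071/3.642 = 0.5686 m.
From Manning's equation, V = (1/n) R^(2/3) S^(1/2) = (1/0.015) × 0.5686^(2/3) × 0.0032^(1/2) = 2.59 m/s.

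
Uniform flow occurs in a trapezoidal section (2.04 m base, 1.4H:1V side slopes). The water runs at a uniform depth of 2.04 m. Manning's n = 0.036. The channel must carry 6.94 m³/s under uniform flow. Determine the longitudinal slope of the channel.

With bottom width b = 2.04 m and side slope z = 1.4: A = (b + zy)y = (2.04 + 1.4×2.04)×2.04 = 9.988 m²; P = b + 2y√(1+z²) = 2.04 + 2×2.04×1.72 = 9.059 m.
Hydraulic radius R = A/P = 9.988/9.059 = 1.102 m.
From Manning's equation, S = [nQ / (1 A R^(2/3))]² = [0.036 × 6.94 / (1 × 9.988 × 1.102^(2/3))]² = 0.000549.

S = 0.000549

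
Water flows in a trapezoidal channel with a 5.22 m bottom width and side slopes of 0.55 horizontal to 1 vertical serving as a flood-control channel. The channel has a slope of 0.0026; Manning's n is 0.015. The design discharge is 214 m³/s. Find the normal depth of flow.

Manning's equation rearranged: A R^(2/3) = nQ / (1·√S) = 0.015 × 214 / (√0.0026) = 62.95.
Try y = 5.81 m: A R^(2/3) = 93.53 — high.
Try y = 4.04 m: A R^(2/3) = 49.02 — low.
Try y = 4.66 m: A R^(2/3) = 62.96 — close enough.

y_n = 4.66 m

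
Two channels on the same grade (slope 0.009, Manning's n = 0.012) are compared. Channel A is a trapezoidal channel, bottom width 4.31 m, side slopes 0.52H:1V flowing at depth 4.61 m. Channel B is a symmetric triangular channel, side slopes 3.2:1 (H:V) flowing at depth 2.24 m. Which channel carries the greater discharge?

channel A

Channel A: With bottom width b = 4.31 m and side slope z = 0.52: A = (b + zy)y = (4.31 + 0.52×4.61)×4.61 = 30.92 m²; P = b + 2y√(1+z²) = 4.31 + 2×4.61×1.127 = 14.7 m. Hydraulic radius R = A/P = 30.92/14.7 = 2.103 m. Q_A = (1/0.012)·30.92·2.103^(2/3)·√0.009 = 401.3 m³/s.
Channel B: For a triangular section with side slope z = 3.2: A = zy² = 3.2×2.24² = 16.06 m²; P = 2y√(1+z²) = 2×2.24×3.353 = 15.02 m. Hydraulic radius R = A/P = 16.06/15.02 = 1.069 m. Q_B = (1/0.012)·16.06·1.069^(2/3)·√0.009 = 132.7 m³/s.
Q_A = 401.3 m³/s vs Q_B = 132.7 m³/s, so channel A carries more.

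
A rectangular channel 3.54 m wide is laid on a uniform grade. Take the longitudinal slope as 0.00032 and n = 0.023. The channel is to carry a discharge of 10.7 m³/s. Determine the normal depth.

y_n = 3.49 m

Manning's equation rearranged: A R^(2/3) = nQ / (1·√S) = 0.023 × 10.7 / (√0.00032) = 13.76.
Try y = 3.09 m: A R^(2/3) = 11.83 — too small.
Try y = 3.49 m: A R^(2/3) = 13.75 — close enough.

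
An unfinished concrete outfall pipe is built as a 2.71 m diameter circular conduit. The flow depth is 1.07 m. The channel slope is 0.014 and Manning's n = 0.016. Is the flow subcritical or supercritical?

supercritical

For a circular section of diameter D = 2.71 m at depth y = 1.07 m, the central angle is θ = 2 arccos(1 − 2y/D) = 2.718 rad. Then A = (D²/8)(θ − sin θ) = 2.117 m² and P = Dθ/2 = 3.683 m.
Hydraulic radius R = A/P = 2.117/3.683 = 0.575 m.
V = (1/n) R^(2/3) √S = (1/0.016) × 0.575^(2/3) × √0.014 = 5.113 m/s. Hydraulic depth D_h = A/T = 2.117/2.649 = 0.7992 m.
Froude number Fr = V/√(g·D_h) = 5.113/√(9.81×0.7992) = 1.83, which is greater than 1, so the flow is supercritical.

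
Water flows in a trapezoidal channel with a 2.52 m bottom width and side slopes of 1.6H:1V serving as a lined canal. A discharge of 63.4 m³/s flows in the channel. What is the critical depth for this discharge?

y_c = 2.5 m

At critical depth, Q² T / (g A³) = 1, i.e. A³/T = Q²/g = 63.4²/9.81 = 409.7.
At y = 2.91 m: A³/T = 769.6 — high.
At y = 2.2 m: A³/T = 245.4 — low.
At y = 2.5 m: A³/T = 411.7 — close enough.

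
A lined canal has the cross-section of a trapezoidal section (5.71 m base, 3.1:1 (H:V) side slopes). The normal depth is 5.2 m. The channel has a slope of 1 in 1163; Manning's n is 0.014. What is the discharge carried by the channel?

Q = 480 m³/s

With bottom width b = 5.71 m and side slope z = 3.1: A = (b + zy)y = (5.71 + 3.1×5.2)×5.2 = 113.5 m²; P = b + 2y√(1+z²) = 5.71 + 2×5.2×3.257 = 39.59 m.
Hydraulic radius R = A/P = 113.5/39.59 = 2.868 m.
Manning's equation: Q = (1/n) A R^(2/3) S^(1/2) = (1/0.014) × 113.5 × 2.868^(2/3) × 0.0008598^(1/2) = 480 m³/s.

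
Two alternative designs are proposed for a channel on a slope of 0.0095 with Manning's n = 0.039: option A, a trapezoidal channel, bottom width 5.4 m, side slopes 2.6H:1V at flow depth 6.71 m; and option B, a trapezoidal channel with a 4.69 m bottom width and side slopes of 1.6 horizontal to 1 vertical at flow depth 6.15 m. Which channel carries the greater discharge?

Channel A: With bottom width b = 5.4 m and side slope z = 2.6: A = (b + zy)y = (5.4 + 2.6×6.71)×6.71 = 153.3 m²; P = b + 2y√(1+z²) = 5.4 + 2×6.71×2.786 = 42.78 m. Hydraulic radius R = A/P = 153.3/42.78 = 3.583 m. Q_A = (1/0.039)·153.3·3.583^(2/3)·√0.0095 = 897.1 m³/s.
Channel B: With bottom width b = 4.69 m and side slope z = 1.6: A = (b + zy)y = (4.69 + 1.6×6.15)×6.15 = 89.36 m²; P = b + 2y√(1+z²) = 4.69 + 2×6.15×1.887 = 27.9 m. Hydraulic radius R = A/P = 89.36/27.9 = 3.203 m. Q_B = (1/0.039)·89.36·3.203^(2/3)·√0.0095 = 485.3 m³/s.
Q_A = 897.1 m³/s vs Q_B = 485.3 m³/s, so channel A carries more.

channel A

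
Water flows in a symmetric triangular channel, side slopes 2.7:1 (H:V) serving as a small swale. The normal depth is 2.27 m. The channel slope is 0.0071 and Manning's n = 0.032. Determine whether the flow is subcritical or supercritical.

For a triangular section with side slope z = 2.7: A = zy² = 2.7×2.27² = 13.91 m²; P = 2y√(1+z²) = 2×2.27×2.879 = 13.07 m.
Hydraulic radius R = A/P = 13.91/13.07 = 1.064 m.
V = (1/n) R^(2/3) √S = (1/0.032) × 1.064^(2/3) × √0.0071 = 2.745 m/s. Hydraulic depth D_h = A/T = 13.91/12.26 = 1.135 m.
Froude number Fr = V/√(g·D_h) = 2.745/√(9.81×1.135) = 0.823, which is less than 1, so the flow is subcritical.

subcritical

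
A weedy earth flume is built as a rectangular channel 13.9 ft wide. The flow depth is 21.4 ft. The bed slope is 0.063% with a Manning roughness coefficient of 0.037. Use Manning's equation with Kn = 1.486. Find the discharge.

Flow area A = b·y = 13.9 × 21.4 = 297.5 ft². Wetted perimeter P = b + 2y = 13.9 + 2×21.4 = 56.7 ft.
Hydraulic radius R = A/P = 297.5/56.7 = 5.246 ft.
Manning's equation: Q = (1.486/n) A R^(2/3) S^(1/2) = (1.486/0.037) × 297.5 × 5.246^(2/3) × 0.00063^(1/2) = 905 ft³/s.

Q = 905 ft³/s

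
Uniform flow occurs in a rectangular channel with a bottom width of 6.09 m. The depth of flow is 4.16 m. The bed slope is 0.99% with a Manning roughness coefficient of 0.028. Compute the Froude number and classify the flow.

Flow area A = b·y = 6.09 × 4.16 = 25.33 m². Wetted perimeter P = b + 2y = 6.09 + 2×4.16 = 14.41 m.
Hydraulic radius R = A/P = 25.33/14.41 = 1.758 m.
V = (1/n) R^(2/3) √S = (1/0.028) × 1.758^(2/3) × √0.0099 = 5.176 m/s. Hydraulic depth D_h = A/T = 25.33/6.09 = 4.16 m.
Froude number Fr = V/√(g·D_h) = 5.176/√(9.81×4.16) = 0.81, which is less than 1, so the flow is subcritical.

subcritical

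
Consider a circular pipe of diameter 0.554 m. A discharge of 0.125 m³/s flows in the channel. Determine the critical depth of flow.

At critical depth, Q² T / (g A³) = 1, i.e. A³/T = Q²/g = 0.125²/9.81 = 0.001593.
Trying y = 0.258 m: A³/T = 0.002409 — over.
Trying y = 0.232 m: A³/T = 0.001604 — matches.

y_c = 0.232 m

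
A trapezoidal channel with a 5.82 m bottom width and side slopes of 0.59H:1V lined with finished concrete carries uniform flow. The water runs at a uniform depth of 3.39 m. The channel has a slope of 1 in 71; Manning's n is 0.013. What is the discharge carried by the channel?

With bottom width b = 5.82 m and side slope z = 0.59: A = (b + zy)y = (5.82 + 0.59×3.39)×3.39 = 26.51 m²; P = b + 2y√(1+z²) = 5.82 + 2×3.39×1.161 = 13.69 m.
Hydraulic radius R = A/P = 26.51/13.69 = 1.936 m.
Manning's equation: Q = (1/n) A R^(2/3) S^(1/2) = (1/0.013) × 26.51 × 1.936^(2/3) × 0.01408^(1/2) = 376 m³/s.

Q = 376 m³/s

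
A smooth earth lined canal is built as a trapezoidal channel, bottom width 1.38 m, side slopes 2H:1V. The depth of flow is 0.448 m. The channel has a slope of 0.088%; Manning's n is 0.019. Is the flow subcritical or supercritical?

With bottom width b = 1.38 m and side slope z = 2: A = (b + zy)y = (1.38 + 2×0.448)×0.448 = 1.02 m²; P = b + 2y√(1+z²) = 1.38 + 2×0.448×2.236 = 3.384 m.
Hydraulic radius R = A/P = 1.02/3.384 = 0.3014 m.
V = (1/n) R^(2/3) √S = (1/0.019) × 0.3014^(2/3) × √0.00088 = 0.7018 m/s. Hydraulic depth D_h = A/T = 1.02/3.172 = 0.3215 m.
Froude number Fr = V/√(g·D_h) = 0.7018/√(9.81×0.3215) = 0.395, which is less than 1, so the flow is subcritical.

subcritical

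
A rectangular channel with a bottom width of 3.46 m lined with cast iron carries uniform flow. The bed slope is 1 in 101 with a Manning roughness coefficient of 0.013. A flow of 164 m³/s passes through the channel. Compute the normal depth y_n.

Manning's equation rearranged: A R^(2/3) = nQ / (1·√S) = 0.013 × 164 / (√0.009901) = 21.43.
Try y = 4.39 m: A R^(2/3) = 17.54 — low.
Try y = 6.08 m: A R^(2/3) = 25.66 — high.
Try y = 5.2 m: A R^(2/3) = 21.41 — matches.

y_n = 5.2 m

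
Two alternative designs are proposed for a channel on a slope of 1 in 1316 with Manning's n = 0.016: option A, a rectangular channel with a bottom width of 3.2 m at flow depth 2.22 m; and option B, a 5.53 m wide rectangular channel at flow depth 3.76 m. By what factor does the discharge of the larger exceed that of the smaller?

Channel A: Flow area A = b·y = 3.2 × 2.22 = 7.104 m². Wetted perimeter P = b + 2y = 3.2 + 2×2.22 = 7.64 m. Hydraulic radius R = A/P = 7.104/7.64 = 0.9298 m. Q_A = (1/0.016)·7.104·0.9298^(2/3)·√0.0007599 = 11.66 m³/s.
Channel B: Flow area A = b·y = 5.53 × 3.76 = 20.79 m². Wetted perimeter P = b + 2y = 5.53 + 2×3.76 = 13.05 m. Hydraulic radius R = A/P = 20.79/13.05 = 1.593 m. Q_B = (1/0.016)·20.79·1.593^(2/3)·√0.0007599 = 48.87 m³/s.
The larger discharge is 48.87 m³/s and the smaller is 11.66 m³/s; the ratio is 4.19.

4.19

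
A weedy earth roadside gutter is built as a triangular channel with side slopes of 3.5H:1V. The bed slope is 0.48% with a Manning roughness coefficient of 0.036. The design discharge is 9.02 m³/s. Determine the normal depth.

Manning's equation rearranged: A R^(2/3) = nQ / (1·√S) = 0.036 × 9.02 / (√0.0048) = 4.687.
At y = 1.57 m: A R^(2/3) = 7.152 — too large.
At y = 1.2 m: A R^(2/3) = 3.493 — too small.
At y = 1.34 m: A R^(2/3) = 4.688 — matches.

y_n = 1.34 m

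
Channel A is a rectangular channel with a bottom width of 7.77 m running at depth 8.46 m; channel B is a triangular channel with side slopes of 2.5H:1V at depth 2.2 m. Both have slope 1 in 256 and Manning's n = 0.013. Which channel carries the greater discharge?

channel A

Channel A: Flow area A = b·y = 7.77 × 8.46 = 65.73 m². Wetted perimeter P = b + 2y = 7.77 + 2×8.46 = 24.69 m. Hydraulic radius R = A/P = 65.73/24.69 = 2.662 m. Q_A = (1/0.013)·65.73·2.662^(2/3)·√0.003906 = 607.1 m³/s.
Channel B: For a triangular section with side slope z = 2.5: A = zy² = 2.5×2.2² = 12.1 m²; P = 2y√(1+z²) = 2×2.2×2.693 = 11.85 m. Hydraulic radius R = A/P = 12.1/11.85 = 1.021 m. Q_B = (1/0.013)·12.1·1.021^(2/3)·√0.003906 = 59 m³/s.
Q_A = 607.1 m³/s vs Q_B = 59 m³/s, so channel A carries more.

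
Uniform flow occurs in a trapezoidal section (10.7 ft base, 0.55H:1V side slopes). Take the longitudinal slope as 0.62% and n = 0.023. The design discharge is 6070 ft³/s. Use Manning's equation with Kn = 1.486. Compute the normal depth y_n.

y_n = 16.7 ft

Manning's equation rearranged: A R^(2/3) = nQ / (1.486·√S) = 0.023 × 6070 / (1.486 × √0.0062) = 1193.
Trying y = 21.1 ft: A R^(2/3) = 1882 — over.
Trying y = 12.7 ft: A R^(2/3) = 713.2 — short.
Trying y = 16.7 ft: A R^(2/3) = 1192 — close enough.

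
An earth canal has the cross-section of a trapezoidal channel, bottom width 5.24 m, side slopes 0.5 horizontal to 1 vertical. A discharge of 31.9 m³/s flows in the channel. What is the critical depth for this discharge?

At critical depth, Q² T / (g A³) = 1, i.e. A³/T = Q²/g = 31.9²/9.81 = 103.7.
Trying y = 1.16 m: A³/T = 48.08 — short.
Trying y = 1.77 m: A³/T = 181.8 — over.
Trying y = 1.48 m: A³/T = 103.2 — matches.

y_c = 1.48 m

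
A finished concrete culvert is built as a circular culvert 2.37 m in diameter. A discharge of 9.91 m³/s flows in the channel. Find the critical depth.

At critical depth, Q² T / (g A³) = 1, i.e. A³/T = Q²/g = 9.91²/9.81 = 10.01.
Trying y = 1.81 m: A³/T = 23.46 — over.
Trying y = 1.21 m: A³/T = 4.904 — short.
Trying y = 1.46 m: A³/T = 10.06 — matches.

y_c = 1.46 m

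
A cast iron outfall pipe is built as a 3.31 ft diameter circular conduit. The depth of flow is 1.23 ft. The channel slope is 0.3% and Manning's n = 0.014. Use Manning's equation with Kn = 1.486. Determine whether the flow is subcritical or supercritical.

For a circular section of diameter D = 3.31 ft at depth y = 1.23 ft, the central angle is θ = 2 arccos(1 − 2y/D) = 2.622 rad. Then A = (D²/8)(θ − sin θ) = 2.911 ft² and P = Dθ/2 = 4.34 ft.
Hydraulic radius R = A/P = 2.911/4.34 = 0.6709 ft.
V = (1.486/n) R^(2/3) √S = (1.486/0.014) × 0.6709^(2/3) × √0.003 = 4.455 ft/s. Hydraulic depth D_h = A/T = 2.911/3.199 = 0.9101 ft.
Froude number Fr = V/√(g·D_h) = 4.455/√(32.2×0.9101) = 0.823, which is less than 1, so the flow is subcritical.

subcritical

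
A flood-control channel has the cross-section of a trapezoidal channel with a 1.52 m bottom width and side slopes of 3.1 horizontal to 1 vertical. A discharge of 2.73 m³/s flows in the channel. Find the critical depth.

At critical depth, Q² T / (g A³) = 1, i.e. A³/T = Q²/g = 2.73²/9.81 = 0.7597.
Trying y = 0.428 m: A³/T = 0.4334 — too small.
Trying y = 0.56 m: A³/T = 1.214 — too large.
Trying y = 0.496 m: A³/T = 0.7591 — close enough.

y_c = 0.496 m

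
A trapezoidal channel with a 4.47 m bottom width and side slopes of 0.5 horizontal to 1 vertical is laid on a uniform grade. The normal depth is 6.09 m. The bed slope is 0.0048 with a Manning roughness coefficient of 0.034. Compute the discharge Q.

With bottom width b = 4.47 m and side slope z = 0.5: A = (b + zy)y = (4.47 + 0.5×6.09)×6.09 = 45.77 m²; P = b + 2y√(1+z²) = 4.47 + 2×6.09×1.118 = 18.09 m.
Hydraulic radius R = A/P = 45.77/18.09 = 2.53 m.
Manning's equation: Q = (1/n) A R^(2/3) S^(1/2) = (1/0.034) × 45.77 × 2.53^(2/3) × 0.0048^(1/2) = 173 m³/s.

Q = 173 m³/s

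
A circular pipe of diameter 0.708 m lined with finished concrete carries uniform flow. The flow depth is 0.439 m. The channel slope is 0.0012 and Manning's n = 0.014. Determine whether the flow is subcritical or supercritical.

For a circular section of diameter D = 0.708 m at depth y = 0.439 m, the central angle is θ = 2 arccos(1 − 2y/D) = 3.627 rad. Then A = (D²/8)(θ − sin θ) = 0.2564 m² and P = Dθ/2 = 1.284 m.
Hydraulic radius R = A/P = 0.2564/1.284 = 0.1998 m.
V = (1/n) R^(2/3) √S = (1/0.014) × 0.1998^(2/3) × √0.0012 = 0.8455 m/s. Hydraulic depth D_h = A/T = 0.2564/0.6873 = 0.3731 m.
Froude number Fr = V/√(g·D_h) = 0.8455/√(9.81×0.3731) = 0.442, which is less than 1, so the flow is subcritical.

subcritical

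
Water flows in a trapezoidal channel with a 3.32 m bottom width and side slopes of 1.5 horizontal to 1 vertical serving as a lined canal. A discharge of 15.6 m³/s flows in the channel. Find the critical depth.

y_c = 1.1 m

At critical depth, Q² T / (g A³) = 1, i.e. A³/T = Q²/g = 15.6²/9.81 = 24.81.
Trying y = 0.843 m: A³/T = 9.869 — low.
Trying y = 1.33 m: A³/T = 48.32 — high.
Trying y = 1.1 m: A³/T = 24.68 — ≈ 24.81.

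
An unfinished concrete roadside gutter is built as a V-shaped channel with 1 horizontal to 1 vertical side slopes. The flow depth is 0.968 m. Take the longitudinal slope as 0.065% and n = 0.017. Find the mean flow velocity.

For a triangular section with side slope z = 1: A = zy² = 1×0.968² = 0.937 m²; P = 2y√(1+z²) = 2×0.968×1.414 = 2.738 m.
Hydraulic radius R = A/P = 0.937/2.738 = 0.3422 m.
From Manning's equation, V = (1/n) R^(2/3) S^(1/2) = (1/0.017) × 0.3422^(2/3) × 0.00065^(1/2) = 0.734 m/s.

V = 0.734 m/s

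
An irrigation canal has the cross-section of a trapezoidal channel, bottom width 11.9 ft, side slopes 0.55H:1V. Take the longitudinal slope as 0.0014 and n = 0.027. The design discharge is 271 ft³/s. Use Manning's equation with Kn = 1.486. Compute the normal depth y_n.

y_n = 4.49 ft

Manning's equation rearranged: A R^(2/3) = nQ / (1.486·√S) = 0.027 × 271 / (1.486 × √0.0014) = 131.6.
At y = 3.25 ft: A R^(2/3) = 77.57 — low.
At y = 5.35 ft: A R^(2/3) = 175.8 — high.
At y = 4.49 ft: A R^(2/3) = 131.6 — matches.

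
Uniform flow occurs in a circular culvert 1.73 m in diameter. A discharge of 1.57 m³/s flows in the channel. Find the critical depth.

At critical depth, Q² T / (g A³) = 1, i.e. A³/T = Q²/g = 1.57²/9.81 = 0.2513.
Try y = 0.422 m: A³/T = 0.05886 — too small.
Try y = 0.777 m: A³/T = 0.6227 — too large.
Try y = 0.614 m: A³/T = 0.252 — close enough.

y_c = 0.614 m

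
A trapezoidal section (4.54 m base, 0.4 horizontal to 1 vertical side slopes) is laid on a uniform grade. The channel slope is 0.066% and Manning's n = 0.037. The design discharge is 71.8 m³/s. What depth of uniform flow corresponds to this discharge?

Manning's equation rearranged: A R^(2/3) = nQ / (1·√S) = 0.037 × 71.8 / (√0.00066) = 103.4.
Try y = 8.29 m: A R^(2/3) = 132.7 — high.
Try y = 7.23 m: A R^(2/3) = 103.5 — ≈ 103.4.

y_n = 7.23 m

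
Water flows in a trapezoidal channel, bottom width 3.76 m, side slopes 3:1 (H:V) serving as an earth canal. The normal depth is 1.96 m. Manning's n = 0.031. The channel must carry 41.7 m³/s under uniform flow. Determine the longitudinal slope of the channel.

With bottom width b = 3.76 m and side slope z = 3: A = (b + zy)y = (3.76 + 3×1.96)×1.96 = 18.89 m²; P = b + 2y√(1+z²) = 3.76 + 2×1.96×3.162 = 16.16 m.
Hydraulic radius R = A/P = 18.89/16.16 = 1.169 m.
From Manning's equation, S = [nQ / (1 A R^(2/3))]² = [0.031 × 41.7 / (1 × 18.89 × 1.169^(2/3))]² = 0.0038.

S = 0.0038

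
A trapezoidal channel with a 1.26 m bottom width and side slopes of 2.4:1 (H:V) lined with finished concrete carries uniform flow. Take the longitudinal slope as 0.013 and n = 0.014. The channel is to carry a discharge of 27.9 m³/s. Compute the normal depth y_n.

y_n = 1.15 m

Manning's equation rearranged: A R^(2/3) = nQ / (1·√S) = 0.014 × 27.9 / (√0.013) = 3.426.
At y = 1.27 m: A R^(2/3) = 4.296 — over.
At y = 1.01 m: A R^(2/3) = 2.562 — short.
At y = 1.15 m: A R^(2/3) = 3.428 — ≈ 3.426.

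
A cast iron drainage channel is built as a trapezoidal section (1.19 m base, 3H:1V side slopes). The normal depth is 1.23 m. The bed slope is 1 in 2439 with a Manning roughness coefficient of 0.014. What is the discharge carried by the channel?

With bottom width b = 1.19 m and side slope z = 3: A = (b + zy)y = (1.19 + 3×1.23)×1.23 = 6.002 m²; P = b + 2y√(1+z²) = 1.19 + 2×1.23×3.162 = 8.969 m.
Hydraulic radius R = A/P = 6.002/8.969 = 0.6692 m.
Manning's equation: Q = (1/n) A R^(2/3) S^(1/2) = (1/0.014) × 6.002 × 0.6692^(2/3) × 0.00041^(1/2) = 6.64 m³/s.

Q = 6.64 m³/s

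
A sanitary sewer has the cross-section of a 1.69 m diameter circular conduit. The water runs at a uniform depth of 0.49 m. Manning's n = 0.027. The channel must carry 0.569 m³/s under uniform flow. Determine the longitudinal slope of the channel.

S = 0.0044

For a circular section of diameter D = 1.69 m at depth y = 0.49 m, the central angle is θ = 2 arccos(1 − 2y/D) = 2.274 rad. Then A = (D²/8)(θ − sin θ) = 0.5398 m² and P = Dθ/2 = 1.922 m.
Hydraulic radius R = A/P = 0.5398/1.922 = 0.2809 m.
From Manning's equation, S = [nQ / (1 A R^(2/3))]² = [0.027 × 0.569 / (1 × 0.5398 × 0.2809^(2/3))]² = 0.0044.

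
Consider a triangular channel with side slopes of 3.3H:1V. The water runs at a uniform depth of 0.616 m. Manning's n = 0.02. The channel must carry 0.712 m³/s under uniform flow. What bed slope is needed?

For a triangular section with side slope z = 3.3: A = zy² = 3.3×0.616² = 1.252 m²; P = 2y√(1+z²) = 2×0.616×3.448 = 4.248 m.
Hydraulic radius R = A/P = 1.252/4.248 = 0.2948 m.
From Manning's equation, S = [nQ / (1 A R^(2/3))]² = [0.02 × 0.712 / (1 × 1.252 × 0.2948^(2/3))]² = 0.000659.

S = 0.000659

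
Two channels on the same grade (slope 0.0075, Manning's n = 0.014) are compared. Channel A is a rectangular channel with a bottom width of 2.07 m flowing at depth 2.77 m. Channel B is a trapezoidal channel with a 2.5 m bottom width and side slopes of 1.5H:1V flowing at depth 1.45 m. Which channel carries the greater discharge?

Channel A: Flow area A = b·y = 2.07 × 2.77 = 5.734 m². Wetted perimeter P = b + 2y = 2.07 + 2×2.77 = 7.61 m. Hydraulic radius R = A/P = 5.734/7.61 = 0.7535 m. Q_A = (1/0.014)·5.734·0.7535^(2/3)·√0.0075 = 29.37 m³/s.
Channel B: With bottom width b = 2.5 m and side slope z = 1.5: A = (b + zy)y = (2.5 + 1.5×1.45)×1.45 = 6.779 m²; P = b + 2y√(1+z²) = 2.5 + 2×1.45×1.803 = 7.728 m. Hydraulic radius R = A/P = 6.779/7.728 = 0.8772 m. Q_B = (1/0.014)·6.779·0.8772^(2/3)·√0.0075 = 38.42 m³/s.
Q_A = 29.37 m³/s vs Q_B = 38.42 m³/s, so channel B carries more.

channel B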